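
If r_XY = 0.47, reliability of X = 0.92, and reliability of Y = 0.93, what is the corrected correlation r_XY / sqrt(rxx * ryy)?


r_corrected = rxy / sqrt(rxx * ryy)
= 0.47 / sqrt(0.92 * 0.93)
= 0.47 / sqrt(0.8556)
= 0.47 / 0.924986
r_corrected = 0.5081

0.5081


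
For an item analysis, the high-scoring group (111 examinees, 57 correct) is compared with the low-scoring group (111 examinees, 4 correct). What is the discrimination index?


p_upper = 57/111 = 0.5135
p_lower = 4/111 = 0.036
D = 0.5135 - 0.036 = 0.4775

0.4775


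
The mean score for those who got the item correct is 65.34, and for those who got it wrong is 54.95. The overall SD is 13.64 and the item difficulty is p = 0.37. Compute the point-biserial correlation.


q = 1 - p = 0.63
rpb = ((M1 - M0) / SD) * sqrt(p * q)
rpb = ((65.34 - 54.95) / 13.64) * sqrt(0.37 * 0.63)
rpb = 0.3678

0.3678


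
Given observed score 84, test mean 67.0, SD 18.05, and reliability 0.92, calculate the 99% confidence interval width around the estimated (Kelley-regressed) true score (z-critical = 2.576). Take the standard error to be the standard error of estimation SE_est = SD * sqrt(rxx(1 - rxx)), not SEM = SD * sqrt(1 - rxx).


True score estimate = 0.92*84 + 0.08*67.0 = 82.64
SE_est = SD * sqrt(rxx * (1 - rxx)) = 18.05 * sqrt(0.92 * 0.08) = 18.05 * sqrt(0.0736) = 4.896842
CI = T_est +/- z * SE_est, so width = 2 * z * SE_est = 2 * 2.576 * 4.896842
Width = 25.2285

25.2285


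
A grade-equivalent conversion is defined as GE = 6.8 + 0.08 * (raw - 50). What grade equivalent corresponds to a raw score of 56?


raw - median = 56 - 50 = 6
slope * diff = 0.08 * 6 = 0.48
GE = 6.8 + 0.48
GE = 7.28

7.28


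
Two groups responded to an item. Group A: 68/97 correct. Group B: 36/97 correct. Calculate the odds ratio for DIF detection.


Odds_A = 68/29 = 2.3448
Odds_B = 36/61 = 0.5902
OR = Odds_A / Odds_B = 2.3448 / 0.5902
Exactly, OR = (68 * 61) / (29 * 36) = 4148 / 1044
OR = 3.9732

3.9732


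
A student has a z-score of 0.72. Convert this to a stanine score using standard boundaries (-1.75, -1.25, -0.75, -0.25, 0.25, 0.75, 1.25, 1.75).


Stanine boundaries: [-1.75, -1.25, -0.75, -0.25, 0.25, 0.75, 1.25, 1.75]
z = 0.72
Check each boundary:
  z >= -1.75 -> could be stanine 2
  z >= -1.25 -> could be stanine 3
  z >= -0.75 -> could be stanine 4
  z >= -0.25 -> could be stanine 5
  z >= 0.25 -> could be stanine 6
  z < 0.75
  z < 1.25
  z < 1.75
Highest qualifying boundary gives stanine = 6

6


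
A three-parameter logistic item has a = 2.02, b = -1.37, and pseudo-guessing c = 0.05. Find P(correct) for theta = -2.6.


logit = 2.02*(-2.6 - -1.37) = -2.4846
P* = 1/(1 + exp(--2.4846)) = 0.0769
P = 0.05 + (1 - 0.05) * 0.0769
P = 0.1231

0.1231


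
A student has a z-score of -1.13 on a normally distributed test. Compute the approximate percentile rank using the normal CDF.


CDF(z) = 0.5 * (1 + erf(z/sqrt(2)))
erf(-0.799) = -0.7415
CDF = 0.1292
Percentile rank = 0.1292 * 100 = 12.92

12.92


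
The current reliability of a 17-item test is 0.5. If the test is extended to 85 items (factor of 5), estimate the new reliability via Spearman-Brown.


r_new = (n * rxx) / (1 + (n-1) * rxx)
r_new = (5 * 0.5) / (1 + 4 * 0.5)
r_new = 2.5 / 3.0
r_new = 0.8333

0.8333


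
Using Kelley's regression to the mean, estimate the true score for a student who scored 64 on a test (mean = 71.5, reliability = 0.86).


T_est = rxx * X + (1 - rxx) * mean
T_est = 0.86 * 64 + 0.14 * 71.5
T_est = 55.04 + 10.01
T_est = 65.05

65.05


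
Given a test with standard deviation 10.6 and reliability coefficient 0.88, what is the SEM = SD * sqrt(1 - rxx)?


SEM = SD * sqrt(1 - rxx)
SEM = 10.6 * sqrt(1 - 0.88)
SEM = 10.6 * sqrt(0.12) = 10.6 * 0.34641
SEM = 3.6719

3.6719


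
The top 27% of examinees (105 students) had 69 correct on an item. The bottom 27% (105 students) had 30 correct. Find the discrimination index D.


p_upper = 69/105 = 0.6571
p_lower = 30/105 = 0.2857
D = 0.6571 - 0.2857 = 0.3714

0.3714


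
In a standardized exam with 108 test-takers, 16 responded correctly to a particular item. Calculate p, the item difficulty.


Item difficulty p = number correct / total examinees
p = 16 / 108
p = 0.1481

0.1481


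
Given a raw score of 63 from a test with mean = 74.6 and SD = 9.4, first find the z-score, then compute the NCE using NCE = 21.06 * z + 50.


z = (X - mean) / SD = (63 - 74.6) / 9.4
z = -11.6 / 9.4
z = -1.234
NCE = NCE = 21.06z + 50
Carry z at full precision (z = -11.6 / 9.4) into the conversion:
NCE = 21.06 * (-11.6 / 9.4) + 50 = -244.296 / 9.4 + 50
NCE = -25.9889 + 50
NCE = 24.0111

24.0111


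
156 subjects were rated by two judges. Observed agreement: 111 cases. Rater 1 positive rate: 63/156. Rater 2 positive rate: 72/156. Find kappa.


P_o = 111/156 = 0.711538
P_e = (63*72 + 93*84) / 24336 = 0.507396
kappa = (P_o - P_e) / (1 - P_e)
kappa = (0.711538 - 0.507396) / (1 - 0.507396)
kappa = 0.4144

0.4144


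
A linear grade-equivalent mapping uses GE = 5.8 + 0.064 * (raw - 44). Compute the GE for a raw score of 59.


raw - median = 59 - 44 = 15
slope * diff = 0.064 * 15 = 0.96
GE = 5.8 + 0.96
GE = 6.76

6.76


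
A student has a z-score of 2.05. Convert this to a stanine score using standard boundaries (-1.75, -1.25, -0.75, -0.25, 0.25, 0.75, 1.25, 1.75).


Stanine boundaries: [-1.75, -1.25, -0.75, -0.25, 0.25, 0.75, 1.25, 1.75]
z = 2.05
Check each boundary:
  z >= -1.75 -> could be stanine 2
  z >= -1.25 -> could be stanine 3
  z >= -0.75 -> could be stanine 4
  z >= -0.25 -> could be stanine 5
  z >= 0.25 -> could be stanine 6
  z >= 0.75 -> could be stanine 7
  z >= 1.25 -> could be stanine 8
  z >= 1.75 -> could be stanine 9
Highest qualifying boundary gives stanine = 9

9


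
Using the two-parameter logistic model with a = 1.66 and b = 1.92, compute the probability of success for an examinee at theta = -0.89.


a*(theta - b) = 1.66 * (-0.89 - 1.92) = -4.6646
exp(--4.6646) = 106.1231
P = 1 / (1 + 106.1231)
P = 0.0093

0.0093


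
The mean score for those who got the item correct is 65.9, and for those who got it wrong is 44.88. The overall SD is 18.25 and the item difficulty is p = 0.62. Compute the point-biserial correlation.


q = 1 - p = 0.38
rpb = ((M1 - M0) / SD) * sqrt(p * q)
rpb = ((65.9 - 44.88) / 18.25) * sqrt(0.62 * 0.38)
rpb = 0.5591

0.5591


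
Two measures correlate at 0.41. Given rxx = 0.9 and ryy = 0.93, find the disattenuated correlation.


r_corrected = rxy / sqrt(rxx * ryy)
= 0.41 / sqrt(0.9 * 0.93)
= 0.41 / sqrt(0.837)
= 0.41 / 0.914877
r_corrected = 0.4481

0.4481


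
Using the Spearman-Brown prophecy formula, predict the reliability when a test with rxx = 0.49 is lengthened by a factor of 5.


r_new = (n * rxx) / (1 + (n-1) * rxx)
r_new = (5 * 0.49) / (1 + 4 * 0.49)
r_new = 2.45 / 2.96
r_new = 0.8277

0.8277


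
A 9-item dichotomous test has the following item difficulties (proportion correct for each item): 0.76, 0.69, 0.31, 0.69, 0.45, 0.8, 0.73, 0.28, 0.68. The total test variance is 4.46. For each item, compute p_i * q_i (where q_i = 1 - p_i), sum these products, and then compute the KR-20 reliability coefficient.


For each item, compute p_i * q_i:
  Item 1: 0.76 * 0.24 = 0.1824
  Item 2: 0.69 * 0.31 = 0.2139
  Item 3: 0.31 * 0.69 = 0.2139
  Item 4: 0.69 * 0.31 = 0.2139
  Item 5: 0.45 * 0.55 = 0.2475
  Item 6: 0.8 * 0.2 = 0.16
  Item 7: 0.73 * 0.27 = 0.1971
  Item 8: 0.28 * 0.72 = 0.2016
  Item 9: 0.68 * 0.32 = 0.2176
Sum(p_i * q_i) = 0.1824 + 0.2139 + 0.2139 + 0.2139 + 0.2475 + 0.16 + 0.1971 + 0.2016 + 0.2176 = 1.8479
KR-20 = (k/(k-1)) * (1 - Sum(p_i*q_i) / Var_total)
= (9/8) * (1 - 1.8479/4.46)
= 1.125 * 0.5857
KR-20 = 0.6589

0.6589


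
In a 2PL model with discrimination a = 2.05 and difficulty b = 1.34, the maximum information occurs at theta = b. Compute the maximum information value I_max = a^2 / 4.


For 2PL, max info at theta = b = 1.34
I_max = a^2 / 4 = 2.05^2 / 4
= 4.2025 / 4
I_max = 1.0506

1.0506


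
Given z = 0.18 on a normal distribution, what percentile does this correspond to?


CDF(z) = 0.5 * (1 + erf(z/sqrt(2)))
erf(0.1273) = 0.1428
CDF = 0.5714
Percentile rank = 0.5714 * 100 = 57.14

57.14


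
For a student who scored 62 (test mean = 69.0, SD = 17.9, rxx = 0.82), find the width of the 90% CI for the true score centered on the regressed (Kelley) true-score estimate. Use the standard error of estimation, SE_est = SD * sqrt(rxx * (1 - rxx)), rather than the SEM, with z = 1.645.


True score estimate = 0.82*62 + 0.18*69.0 = 63.26
SE_est = SD * sqrt(rxx * (1 - rxx)) = 17.9 * sqrt(0.82 * 0.18) = 17.9 * sqrt(0.1476) = 6.876955
CI = T_est +/- z * SE_est, so width = 2 * z * SE_est = 2 * 1.645 * 6.876955
Width = 22.6252

22.6252


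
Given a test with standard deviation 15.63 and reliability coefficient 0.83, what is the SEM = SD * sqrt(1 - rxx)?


SEM = SD * sqrt(1 - rxx)
SEM = 15.63 * sqrt(1 - 0.83)
SEM = 15.63 * sqrt(0.17) = 15.63 * 0.412311
SEM = 6.4444

6.4444


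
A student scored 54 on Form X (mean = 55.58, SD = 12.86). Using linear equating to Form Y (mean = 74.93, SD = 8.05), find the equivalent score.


slope = SD_Y / SD_X = 8.05 / 12.86 ~ 0.626
intercept = mean_Y - slope * mean_X = 74.93 - (8.05 / 12.86) * 55.58 ~ 40.1385
Y = slope * X + intercept. To avoid rounding drift from the rounded slope/intercept, evaluate the equivalent form Y = mean_Y + SD_Y * (X - mean_X) / SD_X at full precision:
Y = 74.93 + 8.05 * (54 - 55.58) / 12.86
Y = 74.93 - 8.05 * 1.58 / 12.86
Y = 74.93 - 12.719 / 12.86
Y = 74.93 - 0.989
Y = 73.941

73.941


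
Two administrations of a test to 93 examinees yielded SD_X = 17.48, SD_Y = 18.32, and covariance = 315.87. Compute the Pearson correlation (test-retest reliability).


r = cov(X,Y) / (SD_X * SD_Y)
r = 315.87 / (17.48 * 18.32)
r = 315.87 / 320.2336
r = 0.9864

0.9864


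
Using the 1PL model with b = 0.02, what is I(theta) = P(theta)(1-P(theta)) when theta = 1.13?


P = 1/(1+exp(-(1.13-0.02))) = 0.7521
I = P*(1-P) = 0.7521 * 0.2479
I = 0.1864

0.1864


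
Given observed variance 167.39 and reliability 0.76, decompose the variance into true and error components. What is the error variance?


var_true = rxx * var_obs = 0.76 * 167.39 = 127.2164
var_error = var_obs - var_true
var_error = 167.39 - 127.2164
var_error = 40.1736

40.1736


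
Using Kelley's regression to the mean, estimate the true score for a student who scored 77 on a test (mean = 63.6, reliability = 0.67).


T_est = rxx * X + (1 - rxx) * mean
T_est = 0.67 * 77 + 0.33 * 63.6
T_est = 51.59 + 20.988
T_est = 72.578

72.578


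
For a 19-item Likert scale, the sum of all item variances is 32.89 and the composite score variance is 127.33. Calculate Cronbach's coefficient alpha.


alpha = (k/(k-1)) * (1 - sum(si^2)/s_total^2)
= (19/18) * (1 - 32.89/127.33)
alpha = 0.7829

0.7829


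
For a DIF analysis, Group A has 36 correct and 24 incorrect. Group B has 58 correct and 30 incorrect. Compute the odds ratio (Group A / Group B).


Odds_A = 36/24 = 1.5
Odds_B = 58/30 = 1.9333
OR = Odds_A / Odds_B = 1.5 / 1.9333
Exactly, OR = (36 * 30) / (24 * 58) = 1080 / 1392
OR = 0.7759

0.7759


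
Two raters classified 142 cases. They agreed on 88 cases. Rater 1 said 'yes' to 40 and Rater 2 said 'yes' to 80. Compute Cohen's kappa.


P_o = 88/142 = 0.619718
P_e = (40*80 + 102*62) / 20164 = 0.472327
kappa = (P_o - P_e) / (1 - P_e)
kappa = (0.619718 - 0.472327) / (1 - 0.472327)
kappa = 0.2793

0.2793


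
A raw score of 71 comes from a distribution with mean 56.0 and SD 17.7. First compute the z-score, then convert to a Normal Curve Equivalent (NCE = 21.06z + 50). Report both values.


z = (X - mean) / SD = (71 - 56.0) / 17.7
z = 15.0 / 17.7
z = 0.8475
NCE = NCE = 21.06z + 50
Carry z at full precision (z = 15.0 / 17.7) into the conversion:
NCE = 21.06 * (15.0 / 17.7) + 50 = 315.9 / 17.7 + 50
NCE = 17.8475 + 50
NCE = 67.8475

67.8475


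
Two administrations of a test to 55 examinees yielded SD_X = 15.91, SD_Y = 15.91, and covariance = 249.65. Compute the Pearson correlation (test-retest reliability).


r = cov(X,Y) / (SD_X * SD_Y)
r = 249.65 / (15.91 * 15.91)
r = 249.65 / 253.1281
r = 0.9863

0.9863


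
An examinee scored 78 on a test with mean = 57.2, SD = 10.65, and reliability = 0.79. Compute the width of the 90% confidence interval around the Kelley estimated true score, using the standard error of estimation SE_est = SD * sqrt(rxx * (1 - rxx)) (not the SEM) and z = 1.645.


True score estimate = 0.79*78 + 0.21*57.2 = 73.632
SE_est = SD * sqrt(rxx * (1 - rxx)) = 10.65 * sqrt(0.79 * 0.21) = 10.65 * sqrt(0.1659) = 4.337833
CI = T_est +/- z * SE_est, so width = 2 * z * SE_est = 2 * 1.645 * 4.337833
Width = 14.2715

14.2715


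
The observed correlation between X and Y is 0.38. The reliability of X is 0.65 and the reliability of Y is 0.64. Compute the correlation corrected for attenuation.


r_corrected = rxy / sqrt(rxx * ryy)
= 0.38 / sqrt(0.65 * 0.64)
= 0.38 / sqrt(0.416)
= 0.38 / 0.644981
r_corrected = 0.5892

0.5892


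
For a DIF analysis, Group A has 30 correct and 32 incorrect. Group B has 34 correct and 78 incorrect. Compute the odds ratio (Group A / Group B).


Odds_A = 30/32 = 0.9375
Odds_B = 34/78 = 0.4359
OR = Odds_A / Odds_B = 0.9375 / 0.4359
Exactly, OR = (30 * 78) / (32 * 34) = 2340 / 1088
OR = 2.1507

2.1507


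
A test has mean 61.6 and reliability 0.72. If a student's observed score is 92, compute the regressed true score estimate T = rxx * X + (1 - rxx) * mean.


T_est = rxx * X + (1 - rxx) * mean
T_est = 0.72 * 92 + 0.28 * 61.6
T_est = 66.24 + 17.248
T_est = 83.488

83.488


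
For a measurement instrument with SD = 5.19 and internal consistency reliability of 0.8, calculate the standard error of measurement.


SEM = SD * sqrt(1 - rxx)
SEM = 5.19 * sqrt(1 - 0.8)
SEM = 5.19 * sqrt(0.2) = 5.19 * 0.447214
SEM = 2.321

2.321


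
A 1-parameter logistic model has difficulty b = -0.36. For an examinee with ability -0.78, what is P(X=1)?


theta - b = -0.78 - -0.36 = -0.42
exp(-(theta - b)) = exp(0.42) = 1.522
P = 1 / (1 + 1.522)
P = 0.3965

0.3965


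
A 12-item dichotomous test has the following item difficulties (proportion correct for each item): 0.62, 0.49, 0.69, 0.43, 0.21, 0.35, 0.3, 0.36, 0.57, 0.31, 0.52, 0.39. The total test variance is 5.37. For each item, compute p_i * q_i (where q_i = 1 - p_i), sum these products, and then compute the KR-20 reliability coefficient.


For each item, compute p_i * q_i:
  Item 1: 0.62 * 0.38 = 0.2356
  Item 2: 0.49 * 0.51 = 0.2499
  Item 3: 0.69 * 0.31 = 0.2139
  Item 4: 0.43 * 0.57 = 0.2451
  Item 5: 0.21 * 0.79 = 0.1659
  Item 6: 0.35 * 0.65 = 0.2275
  Item 7: 0.3 * 0.7 = 0.21
  Item 8: 0.36 * 0.64 = 0.2304
  Item 9: 0.57 * 0.43 = 0.2451
  Item 10: 0.31 * 0.69 = 0.2139
  Item 11: 0.52 * 0.48 = 0.2496
  Item 12: 0.39 * 0.61 = 0.2379
Sum(p_i * q_i) = 0.2356 + 0.2499 + 0.2139 + 0.2451 + 0.1659 + 0.2275 + 0.21 + 0.2304 + 0.2451 + 0.2139 + 0.2496 + 0.2379 = 2.7248
KR-20 = (k/(k-1)) * (1 - Sum(p_i*q_i) / Var_total)
= (12/11) * (1 - 2.7248/5.37)
= 1.0909 * 0.4926
KR-20 = 0.5374

0.5374


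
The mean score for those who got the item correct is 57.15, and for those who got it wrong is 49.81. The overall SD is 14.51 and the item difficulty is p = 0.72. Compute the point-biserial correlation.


q = 1 - p = 0.28
rpb = ((M1 - M0) / SD) * sqrt(p * q)
rpb = ((57.15 - 49.81) / 14.51) * sqrt(0.72 * 0.28)
rpb = 0.2271

0.2271


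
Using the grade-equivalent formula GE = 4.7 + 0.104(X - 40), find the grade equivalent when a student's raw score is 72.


raw - median = 72 - 40 = 32
slope * diff = 0.104 * 32 = 3.328
GE = 4.7 + 3.328
GE = 8.028

8.028


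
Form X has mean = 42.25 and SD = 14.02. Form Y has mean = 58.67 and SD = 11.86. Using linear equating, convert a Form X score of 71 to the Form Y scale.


slope = SD_Y / SD_X = 11.86 / 14.02 ~ 0.8459
intercept = mean_Y - slope * mean_X = 58.67 - (11.86 / 14.02) * 42.25 ~ 22.9293
Y = slope * X + intercept. To avoid rounding drift from the rounded slope/intercept, evaluate the equivalent form Y = mean_Y + SD_Y * (X - mean_X) / SD_X at full precision:
Y = 58.67 + 11.86 * (71 - 42.25) / 14.02
Y = 58.67 + 11.86 * 28.75 / 14.02
Y = 58.67 + 340.975 / 14.02
Y = 58.67 + 24.3206
Y = 82.9906

82.9906


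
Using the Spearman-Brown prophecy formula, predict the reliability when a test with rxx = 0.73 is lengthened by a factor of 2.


r_new = (n * rxx) / (1 + (n-1) * rxx)
r_new = (2 * 0.73) / (1 + 1 * 0.73)
r_new = 1.46 / 1.73
r_new = 0.8439

0.8439


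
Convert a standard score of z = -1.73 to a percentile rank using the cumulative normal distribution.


CDF(z) = 0.5 * (1 + erf(z/sqrt(2)))
erf(-1.2233) = -0.9164
CDF = 0.0418
Percentile rank = 0.0418 * 100 = 4.18

4.18


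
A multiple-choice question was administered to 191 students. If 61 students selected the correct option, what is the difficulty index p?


Item difficulty p = number correct / total examinees
p = 61 / 191
p = 0.3194

0.3194


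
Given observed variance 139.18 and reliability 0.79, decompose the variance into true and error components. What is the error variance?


var_true = rxx * var_obs = 0.79 * 139.18 = 109.9522
var_error = var_obs - var_true
var_error = 139.18 - 109.9522
var_error = 29.2278

29.2278


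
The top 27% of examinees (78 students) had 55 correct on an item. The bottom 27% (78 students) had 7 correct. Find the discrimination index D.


p_upper = 55/78 = 0.7051
p_lower = 7/78 = 0.0897
D = 0.7051 - 0.0897 = 0.6154

0.6154


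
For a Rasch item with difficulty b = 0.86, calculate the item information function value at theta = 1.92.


P = 1/(1+exp(-(1.92-0.86))) = 0.7427
I = P*(1-P) = 0.7427 * 0.2573
I = 0.1911

0.1911


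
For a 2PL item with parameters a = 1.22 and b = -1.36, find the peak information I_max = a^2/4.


For 2PL, max info at theta = b = -1.36
I_max = a^2 / 4 = 1.22^2 / 4
= 1.4884 / 4
I_max = 0.3721

0.3721


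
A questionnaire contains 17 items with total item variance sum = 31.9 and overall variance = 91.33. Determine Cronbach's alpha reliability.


alpha = (k/(k-1)) * (1 - sum(si^2)/s_total^2)
= (17/16) * (1 - 31.9/91.33)
alpha = 0.6914

0.6914


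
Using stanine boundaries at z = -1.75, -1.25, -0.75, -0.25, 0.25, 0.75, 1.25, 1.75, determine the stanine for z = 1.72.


Stanine boundaries: [-1.75, -1.25, -0.75, -0.25, 0.25, 0.75, 1.25, 1.75]
z = 1.72
Check each boundary:
  z >= -1.75 -> could be stanine 2
  z >= -1.25 -> could be stanine 3
  z >= -0.75 -> could be stanine 4
  z >= -0.25 -> could be stanine 5
  z >= 0.25 -> could be stanine 6
  z >= 0.75 -> could be stanine 7
  z >= 1.25 -> could be stanine 8
  z < 1.75
Highest qualifying boundary gives stanine = 8

8


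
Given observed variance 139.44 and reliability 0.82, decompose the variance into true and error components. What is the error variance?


var_true = rxx * var_obs = 0.82 * 139.44 = 114.3408
var_error = var_obs - var_true
var_error = 139.44 - 114.3408
var_error = 25.0992

25.0992


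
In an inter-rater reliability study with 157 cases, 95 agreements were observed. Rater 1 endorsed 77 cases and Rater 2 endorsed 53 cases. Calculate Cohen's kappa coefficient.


P_o = 95/157 = 0.605096
P_e = (77*53 + 80*104) / 24649 = 0.503104
kappa = (P_o - P_e) / (1 - P_e)
kappa = (0.605096 - 0.503104) / (1 - 0.503104)
kappa = 0.2053

0.2053


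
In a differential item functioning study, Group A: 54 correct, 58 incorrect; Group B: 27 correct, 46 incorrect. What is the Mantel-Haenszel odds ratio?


Odds_A = 54/58 = 0.931
Odds_B = 27/46 = 0.587
OR = Odds_A / Odds_B = 0.931 / 0.587
Exactly, OR = (54 * 46) / (58 * 27) = 2484 / 1566
OR = 1.5862

1.5862


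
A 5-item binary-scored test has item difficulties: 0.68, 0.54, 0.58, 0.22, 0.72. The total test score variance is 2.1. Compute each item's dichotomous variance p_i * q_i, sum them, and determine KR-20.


For each item, compute p_i * q_i:
  Item 1: 0.68 * 0.32 = 0.2176
  Item 2: 0.54 * 0.46 = 0.2484
  Item 3: 0.58 * 0.42 = 0.2436
  Item 4: 0.22 * 0.78 = 0.1716
  Item 5: 0.72 * 0.28 = 0.2016
Sum(p_i * q_i) = 0.2176 + 0.2484 + 0.2436 + 0.1716 + 0.2016 = 1.0828
KR-20 = (k/(k-1)) * (1 - Sum(p_i*q_i) / Var_total)
= (5/4) * (1 - 1.0828/2.1)
= 1.25 * 0.4844
KR-20 = 0.6055

0.6055


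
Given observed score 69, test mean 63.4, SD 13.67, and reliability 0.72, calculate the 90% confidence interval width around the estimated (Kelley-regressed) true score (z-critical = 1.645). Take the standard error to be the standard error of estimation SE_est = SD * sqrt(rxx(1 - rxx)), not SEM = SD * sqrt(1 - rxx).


True score estimate = 0.72*69 + 0.28*63.4 = 67.432
SE_est = SD * sqrt(rxx * (1 - rxx)) = 13.67 * sqrt(0.72 * 0.28) = 13.67 * sqrt(0.2016) = 6.137815
CI = T_est +/- z * SE_est, so width = 2 * z * SE_est = 2 * 1.645 * 6.137815
Width = 20.1934

20.1934


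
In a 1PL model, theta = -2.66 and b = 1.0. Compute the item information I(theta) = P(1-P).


P = 1/(1+exp(-(-2.66-1.0))) = 0.0251
I = P*(1-P) = 0.0251 * 0.9749
I = 0.0245

0.0245


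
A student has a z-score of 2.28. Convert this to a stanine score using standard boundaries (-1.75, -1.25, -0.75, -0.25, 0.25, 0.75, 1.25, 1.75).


Stanine boundaries: [-1.75, -1.25, -0.75, -0.25, 0.25, 0.75, 1.25, 1.75]
z = 2.28
Check each boundary:
  z >= -1.75 -> could be stanine 2
  z >= -1.25 -> could be stanine 3
  z >= -0.75 -> could be stanine 4
  z >= -0.25 -> could be stanine 5
  z >= 0.25 -> could be stanine 6
  z >= 0.75 -> could be stanine 7
  z >= 1.25 -> could be stanine 8
  z >= 1.75 -> could be stanine 9
Highest qualifying boundary gives stanine = 9

9


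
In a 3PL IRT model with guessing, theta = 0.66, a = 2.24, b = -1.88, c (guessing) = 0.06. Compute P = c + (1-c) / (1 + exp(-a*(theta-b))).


logit = 2.24*(0.66 - -1.88) = 5.6896
P* = 1/(1 + exp(-5.6896)) = 0.9966
P = 0.06 + (1 - 0.06) * 0.9966
P = 0.9968

0.9968


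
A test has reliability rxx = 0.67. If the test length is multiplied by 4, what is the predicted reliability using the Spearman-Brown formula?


r_new = (n * rxx) / (1 + (n-1) * rxx)
r_new = (4 * 0.67) / (1 + 3 * 0.67)
r_new = 2.68 / 3.01
r_new = 0.8904

0.8904


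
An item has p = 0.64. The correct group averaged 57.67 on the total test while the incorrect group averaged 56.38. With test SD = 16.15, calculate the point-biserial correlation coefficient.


q = 1 - p = 0.36
rpb = ((M1 - M0) / SD) * sqrt(p * q)
rpb = ((57.67 - 56.38) / 16.15) * sqrt(0.64 * 0.36)
rpb = 0.0383

0.0383


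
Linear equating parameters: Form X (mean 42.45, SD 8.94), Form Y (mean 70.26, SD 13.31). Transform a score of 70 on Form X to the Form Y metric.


slope = SD_Y / SD_X = 13.31 / 8.94 ~ 1.4888
intercept = mean_Y - slope * mean_X = 70.26 - (13.31 / 8.94) * 42.45 ~ 7.0598
Y = slope * X + intercept. To avoid rounding drift from the rounded slope/intercept, evaluate the equivalent form Y = mean_Y + SD_Y * (X - mean_X) / SD_X at full precision:
Y = 70.26 + 13.31 * (70 - 42.45) / 8.94
Y = 70.26 + 13.31 * 27.55 / 8.94
Y = 70.26 + 366.6905 / 8.94
Y = 70.26 + 41.0168
Y = 111.2768

111.2768


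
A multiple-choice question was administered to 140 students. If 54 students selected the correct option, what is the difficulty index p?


Item difficulty p = number correct / total examinees
p = 54 / 140
p = 0.3857

0.3857


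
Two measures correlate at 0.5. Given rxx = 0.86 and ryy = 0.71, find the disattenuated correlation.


r_corrected = rxy / sqrt(rxx * ryy)
= 0.5 / sqrt(0.86 * 0.71)
= 0.5 / sqrt(0.6106)
= 0.5 / 0.781409
r_corrected = 0.6399

0.6399


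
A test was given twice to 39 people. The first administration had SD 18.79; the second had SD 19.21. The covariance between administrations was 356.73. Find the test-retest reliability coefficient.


r = cov(X,Y) / (SD_X * SD_Y)
r = 356.73 / (18.79 * 19.21)
r = 356.73 / 360.9559
r = 0.9883

0.9883


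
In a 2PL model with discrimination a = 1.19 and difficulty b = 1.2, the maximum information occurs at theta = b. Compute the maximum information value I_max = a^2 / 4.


For 2PL, max info at theta = b = 1.2
I_max = a^2 / 4 = 1.19^2 / 4
= 1.4161 / 4
I_max = 0.354

0.354


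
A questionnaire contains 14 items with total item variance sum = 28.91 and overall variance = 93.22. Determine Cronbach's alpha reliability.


alpha = (k/(k-1)) * (1 - sum(si^2)/s_total^2)
= (14/13) * (1 - 28.91/93.22)
alpha = 0.7429

0.7429


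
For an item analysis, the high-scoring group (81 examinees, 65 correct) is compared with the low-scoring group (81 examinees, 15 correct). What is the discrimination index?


p_upper = 65/81 = 0.8025
p_lower = 15/81 = 0.1852
D = 0.8025 - 0.1852 = 0.6173

0.6173


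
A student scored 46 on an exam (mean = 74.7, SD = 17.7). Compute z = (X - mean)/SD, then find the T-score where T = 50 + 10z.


z = (X - mean) / SD = (46 - 74.7) / 17.7
z = -28.7 / 17.7
z = -1.6215
T-score = T = 50 + 10z
Carry z at full precision (z = -28.7 / 17.7) into the conversion:
T-score = 50 + 10 * (-28.7 / 17.7) = 50 + -287 / 17.7
T-score = 50 + -16.2147
T-score = 33.7853

33.7853


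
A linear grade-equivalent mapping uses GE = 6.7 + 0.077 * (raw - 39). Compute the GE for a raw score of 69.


raw - median = 69 - 39 = 30
slope * diff = 0.077 * 30 = 2.31
GE = 6.7 + 2.31
GE = 9.01

9.01


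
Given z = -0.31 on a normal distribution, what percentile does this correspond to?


CDF(z) = 0.5 * (1 + erf(z/sqrt(2)))
erf(-0.2192) = -0.2434
CDF = 0.3783
Percentile rank = 0.3783 * 100 = 37.83

37.83


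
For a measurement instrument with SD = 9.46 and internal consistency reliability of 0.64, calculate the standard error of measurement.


SEM = SD * sqrt(1 - rxx)
SEM = 9.46 * sqrt(1 - 0.64)
SEM = 9.46 * sqrt(0.36) = 9.46 * 0.6
SEM = 5.676

5.676


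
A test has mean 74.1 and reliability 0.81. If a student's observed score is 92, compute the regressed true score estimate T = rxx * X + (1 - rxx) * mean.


T_est = rxx * X + (1 - rxx) * mean
T_est = 0.81 * 92 + 0.19 * 74.1
T_est = 74.52 + 14.079
T_est = 88.599

88.599


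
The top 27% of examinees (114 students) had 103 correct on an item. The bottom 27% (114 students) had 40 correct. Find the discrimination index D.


p_upper = 103/114 = 0.9035
p_lower = 40/114 = 0.3509
D = 0.9035 - 0.3509 = 0.5526

0.5526


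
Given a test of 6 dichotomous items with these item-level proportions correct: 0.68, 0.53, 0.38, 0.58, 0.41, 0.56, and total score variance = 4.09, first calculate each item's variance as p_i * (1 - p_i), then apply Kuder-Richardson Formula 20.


For each item, compute p_i * q_i:
  Item 1: 0.68 * 0.32 = 0.2176
  Item 2: 0.53 * 0.47 = 0.2491
  Item 3: 0.38 * 0.62 = 0.2356
  Item 4: 0.58 * 0.42 = 0.2436
  Item 5: 0.41 * 0.59 = 0.2419
  Item 6: 0.56 * 0.44 = 0.2464
Sum(p_i * q_i) = 0.2176 + 0.2491 + 0.2356 + 0.2436 + 0.2419 + 0.2464 = 1.4342
KR-20 = (k/(k-1)) * (1 - Sum(p_i*q_i) / Var_total)
= (6/5) * (1 - 1.4342/4.09)
= 1.2 * 0.6493
KR-20 = 0.7792

0.7792


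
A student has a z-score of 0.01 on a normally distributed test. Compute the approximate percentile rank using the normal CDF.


CDF(z) = 0.5 * (1 + erf(z/sqrt(2)))
erf(0.0071) = 0.008
CDF = 0.504
Percentile rank = 0.504 * 100 = 50.4

50.4


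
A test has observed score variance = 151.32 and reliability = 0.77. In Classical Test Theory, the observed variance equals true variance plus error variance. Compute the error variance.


var_true = rxx * var_obs = 0.77 * 151.32 = 116.5164
var_error = var_obs - var_true
var_error = 151.32 - 116.5164
var_error = 34.8036

34.8036


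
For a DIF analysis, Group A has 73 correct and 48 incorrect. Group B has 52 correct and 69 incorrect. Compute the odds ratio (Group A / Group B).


Odds_A = 73/48 = 1.5208
Odds_B = 52/69 = 0.7536
OR = Odds_A / Odds_B = 1.5208 / 0.7536
Exactly, OR = (73 * 69) / (48 * 52) = 5037 / 2496
OR = 2.018

2.018


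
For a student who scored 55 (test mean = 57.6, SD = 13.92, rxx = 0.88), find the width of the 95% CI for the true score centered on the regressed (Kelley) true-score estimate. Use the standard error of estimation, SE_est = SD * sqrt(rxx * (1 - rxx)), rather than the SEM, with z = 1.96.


True score estimate = 0.88*55 + 0.12*57.6 = 55.312
SE_est = SD * sqrt(rxx * (1 - rxx)) = 13.92 * sqrt(0.88 * 0.12) = 13.92 * sqrt(0.1056) = 4.523465
CI = T_est +/- z * SE_est, so width = 2 * z * SE_est = 2 * 1.96 * 4.523465
Width = 17.732

17.732


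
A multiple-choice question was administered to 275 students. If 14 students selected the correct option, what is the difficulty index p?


Item difficulty p = number correct / total examinees
p = 14 / 275
p = 0.0509

0.0509


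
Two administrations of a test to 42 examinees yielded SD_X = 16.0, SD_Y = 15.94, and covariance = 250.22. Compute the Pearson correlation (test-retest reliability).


r = cov(X,Y) / (SD_X * SD_Y)
r = 250.22 / (16.0 * 15.94)
r = 250.22 / 255.04
r = 0.9811

0.9811


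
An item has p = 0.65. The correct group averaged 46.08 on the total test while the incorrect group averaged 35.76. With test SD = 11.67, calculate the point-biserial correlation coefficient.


q = 1 - p = 0.35
rpb = ((M1 - M0) / SD) * sqrt(p * q)
rpb = ((46.08 - 35.76) / 11.67) * sqrt(0.65 * 0.35)
rpb = 0.4218

0.4218


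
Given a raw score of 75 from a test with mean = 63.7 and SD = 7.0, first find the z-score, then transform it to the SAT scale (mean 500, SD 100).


z = (X - mean) / SD = (75 - 63.7) / 7.0
z = 11.3 / 7.0
z = 1.6143
SAT-scale = SAT = 500 + 100z
Carry z at full precision (z = 11.3 / 7.0) into the conversion:
SAT-scale = 500 + 100 * (11.3 / 7.0) = 500 + 1130 / 7.0
SAT-scale = 500 + 161.4286
SAT-scale = 661.4286

661.4286


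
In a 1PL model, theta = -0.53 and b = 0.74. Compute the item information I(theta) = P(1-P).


P = 1/(1+exp(-(-0.53-0.74))) = 0.2193
I = P*(1-P) = 0.2193 * 0.7807
I = 0.1712

0.1712


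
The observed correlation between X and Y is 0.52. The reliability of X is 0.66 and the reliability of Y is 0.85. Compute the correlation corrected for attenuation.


r_corrected = rxy / sqrt(rxx * ryy)
= 0.52 / sqrt(0.66 * 0.85)
= 0.52 / sqrt(0.561)
= 0.52 / 0.748999
r_corrected = 0.6943

0.6943


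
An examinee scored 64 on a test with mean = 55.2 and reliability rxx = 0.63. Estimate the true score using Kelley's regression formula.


T_est = rxx * X + (1 - rxx) * mean
T_est = 0.63 * 64 + 0.37 * 55.2
T_est = 40.32 + 20.424
T_est = 60.744

60.744


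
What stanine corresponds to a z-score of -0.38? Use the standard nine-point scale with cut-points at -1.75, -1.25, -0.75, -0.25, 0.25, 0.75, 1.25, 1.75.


Stanine boundaries: [-1.75, -1.25, -0.75, -0.25, 0.25, 0.75, 1.25, 1.75]
z = -0.38
Check each boundary:
  z >= -1.75 -> could be stanine 2
  z >= -1.25 -> could be stanine 3
  z >= -0.75 -> could be stanine 4
  z < -0.25
  z < 0.25
  z < 0.75
  z < 1.25
  z < 1.75
Highest qualifying boundary gives stanine = 4

4


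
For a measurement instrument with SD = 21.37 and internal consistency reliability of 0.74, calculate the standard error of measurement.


SEM = SD * sqrt(1 - rxx)
SEM = 21.37 * sqrt(1 - 0.74)
SEM = 21.37 * sqrt(0.26) = 21.37 * 0.509902
SEM = 10.8966

10.8966


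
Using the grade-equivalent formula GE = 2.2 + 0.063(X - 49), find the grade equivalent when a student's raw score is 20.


raw - median = 20 - 49 = -29
slope * diff = 0.063 * -29 = -1.827
GE = 2.2 + -1.827
GE = 0.373

0.373


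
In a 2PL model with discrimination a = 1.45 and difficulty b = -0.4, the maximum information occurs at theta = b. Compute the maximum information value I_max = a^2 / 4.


For 2PL, max info at theta = b = -0.4
I_max = a^2 / 4 = 1.45^2 / 4
= 2.1025 / 4
I_max = 0.5256

0.5256


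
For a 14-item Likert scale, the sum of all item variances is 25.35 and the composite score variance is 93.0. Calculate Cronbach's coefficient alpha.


alpha = (k/(k-1)) * (1 - sum(si^2)/s_total^2)
= (14/13) * (1 - 25.35/93.0)
alpha = 0.7834

0.7834


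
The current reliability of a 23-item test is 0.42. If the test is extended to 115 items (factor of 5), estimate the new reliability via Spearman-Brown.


r_new = (n * rxx) / (1 + (n-1) * rxx)
r_new = (5 * 0.42) / (1 + 4 * 0.42)
r_new = 2.1 / 2.68
r_new = 0.7836

0.7836


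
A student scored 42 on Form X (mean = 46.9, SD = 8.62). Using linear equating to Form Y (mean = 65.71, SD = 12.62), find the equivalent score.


slope = SD_Y / SD_X = 12.62 / 8.62 ~ 1.464
intercept = mean_Y - slope * mean_X = 65.71 - (12.62 / 8.62) * 46.9 ~ -2.9533
Y = slope * X + intercept. To avoid rounding drift from the rounded slope/intercept, evaluate the equivalent form Y = mean_Y + SD_Y * (X - mean_X) / SD_X at full precision:
Y = 65.71 + 12.62 * (42 - 46.9) / 8.62
Y = 65.71 - 12.62 * 4.9 / 8.62
Y = 65.71 - 61.838 / 8.62
Y = 65.71 - 7.1738
Y = 58.5362

58.5362


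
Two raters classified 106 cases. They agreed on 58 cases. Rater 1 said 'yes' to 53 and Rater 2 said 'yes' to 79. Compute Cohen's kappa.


P_o = 58/106 = 0.54717
P_e = (53*79 + 53*27) / 11236 = 0.5
kappa = (P_o - P_e) / (1 - P_e)
kappa = (0.54717 - 0.5) / (1 - 0.5)
kappa = 0.0943

0.0943


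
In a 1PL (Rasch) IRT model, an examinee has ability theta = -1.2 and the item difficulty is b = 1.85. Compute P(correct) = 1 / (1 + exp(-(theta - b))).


theta - b = -1.2 - 1.85 = -3.05
exp(-(theta - b)) = exp(3.05) = 21.1153
P = 1 / (1 + 21.1153)
P = 0.0452

0.0452


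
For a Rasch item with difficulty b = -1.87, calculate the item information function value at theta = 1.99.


P = 1/(1+exp(-(1.99--1.87))) = 0.9794
I = P*(1-P) = 0.9794 * 0.0206
I = 0.0202

0.0202


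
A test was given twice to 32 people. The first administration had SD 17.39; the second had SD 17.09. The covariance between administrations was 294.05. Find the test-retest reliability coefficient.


r = cov(X,Y) / (SD_X * SD_Y)
r = 294.05 / (17.39 * 17.09)
r = 294.05 / 297.1951
r = 0.9894

0.9894


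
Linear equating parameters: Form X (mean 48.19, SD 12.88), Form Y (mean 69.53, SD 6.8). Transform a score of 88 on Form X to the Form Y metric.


slope = SD_Y / SD_X = 6.8 / 12.88 ~ 0.528
intercept = mean_Y - slope * mean_X = 69.53 - (6.8 / 12.88) * 48.19 ~ 44.0881
Y = slope * X + intercept. To avoid rounding drift from the rounded slope/intercept, evaluate the equivalent form Y = mean_Y + SD_Y * (X - mean_X) / SD_X at full precision:
Y = 69.53 + 6.8 * (88 - 48.19) / 12.88
Y = 69.53 + 6.8 * 39.81 / 12.88
Y = 69.53 + 270.708 / 12.88
Y = 69.53 + 21.0177
Y = 90.5477

90.5477


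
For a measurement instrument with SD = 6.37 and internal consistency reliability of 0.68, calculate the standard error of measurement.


SEM = SD * sqrt(1 - rxx)
SEM = 6.37 * sqrt(1 - 0.68)
SEM = 6.37 * sqrt(0.32) = 6.37 * 0.565685
SEM = 3.6034

3.6034


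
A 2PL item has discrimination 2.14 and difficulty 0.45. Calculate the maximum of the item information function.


For 2PL, max info at theta = b = 0.45
I_max = a^2 / 4 = 2.14^2 / 4
= 4.5796 / 4
I_max = 1.1449

1.1449


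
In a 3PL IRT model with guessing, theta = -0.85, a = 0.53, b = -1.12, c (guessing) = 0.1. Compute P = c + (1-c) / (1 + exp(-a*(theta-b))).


logit = 0.53*(-0.85 - -1.12) = 0.1431
P* = 1/(1 + exp(-0.1431)) = 0.5357
P = 0.1 + (1 - 0.1) * 0.5357
P = 0.5821

0.5821


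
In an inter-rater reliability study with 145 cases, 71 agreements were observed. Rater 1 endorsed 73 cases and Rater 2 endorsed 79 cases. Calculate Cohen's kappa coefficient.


P_o = 71/145 = 0.489655
P_e = (73*79 + 72*66) / 21025 = 0.500309
kappa = (P_o - P_e) / (1 - P_e)
kappa = (0.489655 - 0.500309) / (1 - 0.500309)
kappa = -0.0213

-0.0213


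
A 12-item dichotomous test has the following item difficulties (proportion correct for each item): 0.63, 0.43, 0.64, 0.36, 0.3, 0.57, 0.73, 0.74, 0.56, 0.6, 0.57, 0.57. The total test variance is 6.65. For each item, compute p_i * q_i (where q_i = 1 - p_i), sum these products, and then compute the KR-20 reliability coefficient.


For each item, compute p_i * q_i:
  Item 1: 0.63 * 0.37 = 0.2331
  Item 2: 0.43 * 0.57 = 0.2451
  Item 3: 0.64 * 0.36 = 0.2304
  Item 4: 0.36 * 0.64 = 0.2304
  Item 5: 0.3 * 0.7 = 0.21
  Item 6: 0.57 * 0.43 = 0.2451
  Item 7: 0.73 * 0.27 = 0.1971
  Item 8: 0.74 * 0.26 = 0.1924
  Item 9: 0.56 * 0.44 = 0.2464
  Item 10: 0.6 * 0.4 = 0.24
  Item 11: 0.57 * 0.43 = 0.2451
  Item 12: 0.57 * 0.43 = 0.2451
Sum(p_i * q_i) = 0.2331 + 0.2451 + 0.2304 + 0.2304 + 0.21 + 0.2451 + 0.1971 + 0.1924 + 0.2464 + 0.24 + 0.2451 + 0.2451 = 2.7602
KR-20 = (k/(k-1)) * (1 - Sum(p_i*q_i) / Var_total)
= (12/11) * (1 - 2.7602/6.65)
= 1.0909 * 0.5849
KR-20 = 0.6381

0.6381


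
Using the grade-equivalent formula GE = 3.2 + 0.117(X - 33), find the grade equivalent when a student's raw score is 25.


raw - median = 25 - 33 = -8
slope * diff = 0.117 * -8 = -0.936
GE = 3.2 + -0.936
GE = 2.264

2.264


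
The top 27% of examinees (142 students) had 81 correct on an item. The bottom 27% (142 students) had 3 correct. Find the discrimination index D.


p_upper = 81/142 = 0.5704
p_lower = 3/142 = 0.0211
D = 0.5704 - 0.0211 = 0.5493

0.5493


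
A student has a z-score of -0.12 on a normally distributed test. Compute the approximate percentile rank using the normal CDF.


CDF(z) = 0.5 * (1 + erf(z/sqrt(2)))
erf(-0.0849) = -0.0955
CDF = 0.4522
Percentile rank = 0.4522 * 100 = 45.22

45.22


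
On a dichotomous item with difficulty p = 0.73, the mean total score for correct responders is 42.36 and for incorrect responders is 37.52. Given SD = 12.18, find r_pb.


q = 1 - p = 0.27
rpb = ((M1 - M0) / SD) * sqrt(p * q)
rpb = ((42.36 - 37.52) / 12.18) * sqrt(0.73 * 0.27)
rpb = 0.1764

0.1764


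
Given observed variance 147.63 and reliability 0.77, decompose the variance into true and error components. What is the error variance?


var_true = rxx * var_obs = 0.77 * 147.63 = 113.6751
var_error = var_obs - var_true
var_error = 147.63 - 113.6751
var_error = 33.9549

33.9549


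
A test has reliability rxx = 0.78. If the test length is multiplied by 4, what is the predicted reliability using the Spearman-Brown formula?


r_new = (n * rxx) / (1 + (n-1) * rxx)
r_new = (4 * 0.78) / (1 + 3 * 0.78)
r_new = 3.12 / 3.34
r_new = 0.9341

0.9341


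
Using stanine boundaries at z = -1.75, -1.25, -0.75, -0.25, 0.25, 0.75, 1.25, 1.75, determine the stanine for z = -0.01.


Stanine boundaries: [-1.75, -1.25, -0.75, -0.25, 0.25, 0.75, 1.25, 1.75]
z = -0.01
Check each boundary:
  z >= -1.75 -> could be stanine 2
  z >= -1.25 -> could be stanine 3
  z >= -0.75 -> could be stanine 4
  z >= -0.25 -> could be stanine 5
  z < 0.25
  z < 0.75
  z < 1.25
  z < 1.75
Highest qualifying boundary gives stanine = 5

5


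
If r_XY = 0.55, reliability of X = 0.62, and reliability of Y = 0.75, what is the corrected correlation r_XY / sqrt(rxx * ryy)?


r_corrected = rxy / sqrt(rxx * ryy)
= 0.55 / sqrt(0.62 * 0.75)
= 0.55 / sqrt(0.465)
= 0.55 / 0.681909
r_corrected = 0.8066

0.8066


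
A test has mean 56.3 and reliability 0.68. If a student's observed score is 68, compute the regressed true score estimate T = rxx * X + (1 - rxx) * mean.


T_est = rxx * X + (1 - rxx) * mean
T_est = 0.68 * 68 + 0.32 * 56.3
T_est = 46.24 + 18.016
T_est = 64.256

64.256


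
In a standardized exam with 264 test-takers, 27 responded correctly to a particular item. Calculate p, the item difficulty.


Item difficulty p = number correct / total examinees
p = 27 / 264
p = 0.1023

0.1023


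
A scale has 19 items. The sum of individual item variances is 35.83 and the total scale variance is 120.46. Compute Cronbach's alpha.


alpha = (k/(k-1)) * (1 - sum(si^2)/s_total^2)
= (19/18) * (1 - 35.83/120.46)
alpha = 0.7416

0.7416


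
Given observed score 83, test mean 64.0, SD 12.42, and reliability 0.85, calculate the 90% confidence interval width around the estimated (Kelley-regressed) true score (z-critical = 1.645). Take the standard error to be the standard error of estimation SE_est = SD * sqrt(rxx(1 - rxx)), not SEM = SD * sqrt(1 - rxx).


True score estimate = 0.85*83 + 0.15*64.0 = 80.15
SE_est = SD * sqrt(rxx * (1 - rxx)) = 12.42 * sqrt(0.85 * 0.15) = 12.42 * sqrt(0.1275) = 4.434827
CI = T_est +/- z * SE_est, so width = 2 * z * SE_est = 2 * 1.645 * 4.434827
Width = 14.5906

14.5906
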